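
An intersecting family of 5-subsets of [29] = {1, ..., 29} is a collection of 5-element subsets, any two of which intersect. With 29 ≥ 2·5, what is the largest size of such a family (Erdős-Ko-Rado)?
max |F| = C(28, 4) = 20475

Erdős-Ko-Rado (1961): when n ≥ 2k, max |F| = C(n−1, k−1). The bound is attained by the star {A : i ∈ A} for any fixed i ∈ [n]. Here C(29−1, 5−1) = C(28, 4) = 20475.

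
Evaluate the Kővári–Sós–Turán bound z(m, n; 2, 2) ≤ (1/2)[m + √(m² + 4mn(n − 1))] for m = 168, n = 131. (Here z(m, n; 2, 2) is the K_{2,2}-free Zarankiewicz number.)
z(168, 131; 2, 2) ≤ (1/2)[168 + √(168² + 4·168·131·130)] = (1/2)[168 + √11472384] = 1777.5454

Kővári–Sós–Turán: let r_1, ..., r_168 be the row sums and z = Σ r_i the total number of 1s. Each pair of columns can share at most one row with both entries 1 (else a 2×2 all-ones block appears), so Σ_i C(r_i, 2) ≤ C(131, 2) = 8515. By convexity Σ_i C(r_i, 2) ≥ 168·C(z/168, 2) = z(z − 168)/(2·168), giving z² − 168z − 168·131·130 ≤ 0 and hence z ≤ (1/2)[168 + √(28224 + 4·2861040)] = (1/2)[168 + √11472384] ≈ (1/2)(168 + 3387.0908) = 1777.5454.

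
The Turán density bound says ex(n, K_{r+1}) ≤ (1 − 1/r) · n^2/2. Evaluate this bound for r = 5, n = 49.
Turán density bound = (4/5) · 49^2/2 = 4802/5 ≈ 960.4

Turán's theorem: ex(n, K_{r+1}) is achieved by the complete r-partite Turán graph T(n, r) with parts as balanced as possible, and is at most (1 − 1/r) · n^2/2. For r = 5, n = 49: the density bound is (4/5) · 2401/2 = 4802/5 ≈ 960.4. The integer-valued extremum is e(T(49, 5)) = 960, which is strictly less than the density bound 4802/5 since 5 ∤ 49 (the parts of T(49, 5) cannot all be equal).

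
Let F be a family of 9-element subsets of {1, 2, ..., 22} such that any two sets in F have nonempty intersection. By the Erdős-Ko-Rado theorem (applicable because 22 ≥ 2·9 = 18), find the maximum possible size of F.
max |F| = C(21, 8) = 203490

Erdős-Ko-Rado (1961): when n ≥ 2k, max |F| = C(n−1, k−1). The bound is attained by the star {A : i ∈ A} for any fixed i ∈ [n]. Here C(22−1, 9−1) = C(21, 8) = 203490.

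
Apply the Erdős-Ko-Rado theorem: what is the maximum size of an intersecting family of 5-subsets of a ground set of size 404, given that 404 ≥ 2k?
max |F| = C(403, 4) = 1082740100

Erdős-Ko-Rado (1961): when n ≥ 2k, max |F| = C(n−1, k−1). The bound is attained by the star {A : i ∈ A} for any fixed i ∈ [n]. Here C(404−1, 5−1) = C(403, 4) = 1082740100.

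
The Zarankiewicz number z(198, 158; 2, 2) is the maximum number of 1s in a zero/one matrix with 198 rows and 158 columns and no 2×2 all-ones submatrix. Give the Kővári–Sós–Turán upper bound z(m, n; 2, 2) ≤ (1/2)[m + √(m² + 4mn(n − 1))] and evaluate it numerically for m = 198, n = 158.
z(198, 158; 2, 2) ≤ (1/2)[198 + √(198² + 4·198·158·157)] = (1/2)[198 + √19685556] = 2317.4204

Kővári–Sós–Turán: let r_1, ..., r_198 be the row sums and z = Σ r_i the total number of 1s. Each pair of columns can share at most one row with both entries 1 (else a 2×2 all-ones block appears), so Σ_i C(r_i, 2) ≤ C(158, 2) = 12403. By convexity Σ_i C(r_i, 2) ≥ 198·C(z/198, 2) = z(z − 198)/(2·198), giving z² − 198z − 198·158·157 ≤ 0 and hence z ≤ (1/2)[198 + √(39204 + 4·4911588)] = (1/2)[198 + √19685556] ≈ (1/2)(198 + 4436.8408) = 2317.4204.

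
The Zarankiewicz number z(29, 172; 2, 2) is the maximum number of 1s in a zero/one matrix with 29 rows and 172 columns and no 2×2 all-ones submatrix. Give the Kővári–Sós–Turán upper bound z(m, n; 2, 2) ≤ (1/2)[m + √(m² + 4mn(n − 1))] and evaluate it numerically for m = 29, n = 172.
z(29, 172; 2, 2) ≤ (1/2)[29 + √(29² + 4·29·172·171)] = (1/2)[29 + √3412633] = 938.1657

Kővári–Sós–Turán: let r_1, ..., r_29 be the row sums and z = Σ r_i the total number of 1s. Each pair of columns can share at most one row with both entries 1 (else a 2×2 all-ones block appears), so Σ_i C(r_i, 2) ≤ C(172, 2) = 14706. By convexity Σ_i C(r_i, 2) ≥ 29·C(z/29, 2) = z(z − 29)/(2·29), giving z² − 29z − 29·172·171 ≤ 0 and hence z ≤ (1/2)[29 + √(841 + 4·852948)] = (1/2)[29 + √3412633] ≈ (1/2)(29 + 1847.3313) = 938.1657.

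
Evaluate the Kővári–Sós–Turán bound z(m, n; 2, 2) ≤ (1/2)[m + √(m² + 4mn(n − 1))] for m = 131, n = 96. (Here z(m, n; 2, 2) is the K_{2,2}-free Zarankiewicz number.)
z(131, 96; 2, 2) ≤ (1/2)[131 + √(131² + 4·131·96·95)] = (1/2)[131 + √4796041] = 1160.4933

Kővári–Sós–Turán: let r_1, ..., r_131 be the row sums and z = Σ r_i the total number of 1s. Each pair of columns can share at most one row with both entries 1 (else a 2×2 all-ones block appears), so Σ_i C(r_i, 2) ≤ C(96, 2) = 4560. By convexity Σ_i C(r_i, 2) ≥ 131·C(z/131, 2) = z(z − 131)/(2·131), giving z² − 131z − 131·96·95 ≤ 0 and hence z ≤ (1/2)[131 + √(17161 + 4·1194720)] = (1/2)[131 + √4796041] ≈ (1/2)(131 + 2189.9865) = 1160.4933.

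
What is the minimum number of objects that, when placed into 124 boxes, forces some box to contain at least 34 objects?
n = (34 − 1)·124 + 1 = 4093

By the generalised pigeonhole principle, to guarantee some box contains ≥ r objects we need more than (r − 1) · k objects total. Threshold: n = (r − 1) · k + 1. With r = 34 and k = 124: n = 33 · 124 + 1 = 4092 + 1 = 4093. For n = 4092 = 33 · 124, we can put exactly 33 objects in every box, avoiding 34 in any single one — so 4093 is tight.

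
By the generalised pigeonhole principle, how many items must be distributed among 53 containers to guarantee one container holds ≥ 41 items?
n = (41 − 1)·53 + 1 = 2121

By the generalised pigeonhole principle, to guarantee some box contains ≥ r objects we need more than (r − 1) · k objects total. Threshold: n = (r − 1) · k + 1. With r = 41 and k = 53: n = 40 · 53 + 1 = 2120 + 1 = 2121. For n = 2120 = 40 · 53, we can put exactly 40 objects in every box, avoiding 41 in any single one — so 2121 is tight.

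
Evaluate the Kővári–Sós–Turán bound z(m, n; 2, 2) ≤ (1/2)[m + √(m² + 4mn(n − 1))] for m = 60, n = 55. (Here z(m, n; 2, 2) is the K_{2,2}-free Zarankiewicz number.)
z(60, 55; 2, 2) ≤ (1/2)[60 + √(60² + 4·60·55·54)] = (1/2)[60 + √716400] = 453.2021

Kővári–Sós–Turán: let r_1, ..., r_60 be the row sums and z = Σ r_i the total number of 1s. Each pair of columns can share at most one row with both entries 1 (else a 2×2 all-ones block appears), so Σ_i C(r_i, 2) ≤ C(55, 2) = 1485. By convexity Σ_i C(r_i, 2) ≥ 60·C(z/60, 2) = z(z − 60)/(2·60), giving z² − 60z − 60·55·54 ≤ 0 and hence z ≤ (1/2)[60 + √(3600 + 4·178200)] = (1/2)[60 + √716400] ≈ (1/2)(60 + 846.4042) = 453.2021.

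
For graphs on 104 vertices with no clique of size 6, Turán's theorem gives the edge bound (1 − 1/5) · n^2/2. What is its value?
Turán density bound = (4/5) · 104^2/2 = 21632/5 ≈ 4326.4

Turán's theorem: ex(n, K_{r+1}) is achieved by the complete r-partite Turán graph T(n, r) with parts as balanced as possible, and is at most (1 − 1/r) · n^2/2. For r = 5, n = 104: the density bound is (4/5) · 10816/2 = 21632/5 ≈ 4326.4. The integer-valued extremum is e(T(104, 5)) = 4326, which is strictly less than the density bound 21632/5 since 5 ∤ 104 (the parts of T(104, 5) cannot all be equal).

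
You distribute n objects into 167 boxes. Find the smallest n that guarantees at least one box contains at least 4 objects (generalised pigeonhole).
n = (4 − 1)·167 + 1 = 502

By the generalised pigeonhole principle, to guarantee some box contains ≥ r objects we need more than (r − 1) · k objects total. Threshold: n = (r − 1) · k + 1. With r = 4 and k = 167: n = 3 · 167 + 1 = 501 + 1 = 502. For n = 501 = 3 · 167, we can put exactly 3 objects in every box, avoiding 4 in any single one — so 502 is tight.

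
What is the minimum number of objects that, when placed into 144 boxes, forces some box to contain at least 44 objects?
n = (44 − 1)·144 + 1 = 6193

By the generalised pigeonhole principle, to guarantee some box contains ≥ r objects we need more than (r − 1) · k objects total. Threshold: n = (r − 1) · k + 1. With r = 44 and k = 144: n = 43 · 144 + 1 = 6192 + 1 = 6193. For n = 6192 = 43 · 144, we can put exactly 43 objects in every box, avoiding 44 in any single one — so 6193 is tight.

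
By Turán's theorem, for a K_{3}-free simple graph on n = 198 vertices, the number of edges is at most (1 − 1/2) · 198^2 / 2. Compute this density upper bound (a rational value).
Turán density bound = (1/2) · 198^2/2 = 9801

Turán's theorem: ex(n, K_{r+1}) is achieved by the complete r-partite Turán graph T(n, r) with parts as balanced as possible, and is at most (1 − 1/r) · n^2/2. For r = 2, n = 198: the density bound is (1/2) · 39204/2 = 9801. Since 2 ∣ 198, the Turán graph T(198, 2) has parts of equal size 99, and its edge count e(T(198, 2)) = 9801 attains the density bound exactly.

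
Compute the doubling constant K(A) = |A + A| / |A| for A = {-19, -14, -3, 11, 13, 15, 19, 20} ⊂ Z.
K = |A + A| / |A| = 32/8 = 4

Enumerate A + A = {a + b : a, b ∈ A}. With |A| = 8, there are |A|^2 = 64 ordered sum pairs; collecting distinct values, A + A = {-38, -33, -28, -22, -17, -8, -6, -4, -3, -1, 0, 1, 5, 6, 8, 10, 12, 16, 17, 22, 24, 26, 28, 30, 31, 32, 33, 34, 35, 38, 39, 40}, so |A + A| = 32. Thus K = 32/8 = 4. For comparison, the minimum possible |A + A| over all 8-element sets is 2·8 − 1 = 15 (so min K = 15/8), attained only by arithmetic progressions.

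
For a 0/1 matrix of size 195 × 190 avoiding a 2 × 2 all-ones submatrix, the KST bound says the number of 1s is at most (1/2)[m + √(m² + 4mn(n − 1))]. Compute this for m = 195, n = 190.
z(195, 190; 2, 2) ≤ (1/2)[195 + √(195² + 4·195·190·189)] = (1/2)[195 + √28047825] = 2745.5099

Kővári–Sós–Turán: let r_1, ..., r_195 be the row sums and z = Σ r_i the total number of 1s. Each pair of columns can share at most one row with both entries 1 (else a 2×2 all-ones block appears), so Σ_i C(r_i, 2) ≤ C(190, 2) = 17955. By convexity Σ_i C(r_i, 2) ≥ 195·C(z/195, 2) = z(z − 195)/(2·195), giving z² − 195z − 195·190·189 ≤ 0 and hence z ≤ (1/2)[195 + √(38025 + 4·7002450)] = (1/2)[195 + √28047825] ≈ (1/2)(195 + 5296.0197) = 2745.5099.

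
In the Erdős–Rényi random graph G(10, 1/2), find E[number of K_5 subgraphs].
E[# K_5] = C(10, 5) · (1/2)^C(5, 2) = 252 / 2^10 = 63/256 ≈ 0.246094

For each 5-subset S of vertices (there are C(10, 5) = 252 such S), let X_S = 1 if S induces a K_5 (all C(5, 2) = 10 edges present). Then P(X_S = 1) = (1/2)^10 = 1/1024. By linearity of expectation, E[# K_5] = C(10, 5) · (1/2)^10 = 252 / 1024 = 63/256 ≈ 0.246094.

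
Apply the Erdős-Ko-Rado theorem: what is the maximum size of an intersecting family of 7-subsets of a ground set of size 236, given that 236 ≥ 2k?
max |F| = C(235, 6) = 219348639510

Erdős-Ko-Rado (1961): when n ≥ 2k, max |F| = C(n−1, k−1). The bound is attained by the star {A : i ∈ A} for any fixed i ∈ [n]. Here C(236−1, 7−1) = C(235, 6) = 219348639510.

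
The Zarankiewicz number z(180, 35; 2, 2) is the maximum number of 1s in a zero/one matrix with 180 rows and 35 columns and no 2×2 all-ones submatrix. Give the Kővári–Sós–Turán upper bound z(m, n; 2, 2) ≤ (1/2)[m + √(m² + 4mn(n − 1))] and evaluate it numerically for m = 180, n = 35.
z(180, 35; 2, 2) ≤ (1/2)[180 + √(180² + 4·180·35·34)] = (1/2)[180 + √889200] = 561.487

Kővári–Sós–Turán: let r_1, ..., r_180 be the row sums and z = Σ r_i the total number of 1s. Each pair of columns can share at most one row with both entries 1 (else a 2×2 all-ones block appears), so Σ_i C(r_i, 2) ≤ C(35, 2) = 595. By convexity Σ_i C(r_i, 2) ≥ 180·C(z/180, 2) = z(z − 180)/(2·180), giving z² − 180z − 180·35·34 ≤ 0 and hence z ≤ (1/2)[180 + √(32400 + 4·214200)] = (1/2)[180 + √889200] ≈ (1/2)(180 + 942.974) = 561.487.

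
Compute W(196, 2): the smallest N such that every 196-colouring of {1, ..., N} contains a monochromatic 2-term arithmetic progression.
W(196, 2) = 196 + 1 = 197

A 2-term AP is any pair of integers, so a monochromatic 2-AP exists iff some colour is used at least twice. With 196 colours, the colouring i ↦ i on {1, ..., 196} uses each colour once, avoiding any monochromatic pair, so W(196, 2) > 196. For {1, ..., 197}, pigeonhole forces two integers of the same colour, which form a monochromatic 2-AP. Hence W(196, 2) = 197.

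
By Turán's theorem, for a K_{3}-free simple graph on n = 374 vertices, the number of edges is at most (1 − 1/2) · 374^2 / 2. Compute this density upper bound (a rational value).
Turán density bound = (1/2) · 374^2/2 = 34969

Turán's theorem: ex(n, K_{r+1}) is achieved by the complete r-partite Turán graph T(n, r) with parts as balanced as possible, and is at most (1 − 1/r) · n^2/2. For r = 2, n = 374: the density bound is (1/2) · 139876/2 = 34969. Since 2 ∣ 374, the Turán graph T(374, 2) has parts of equal size 187, and its edge count e(T(374, 2)) = 34969 attains the density bound exactly.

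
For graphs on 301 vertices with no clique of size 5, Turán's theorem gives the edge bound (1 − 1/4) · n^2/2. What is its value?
Turán density bound = (3/4) · 301^2/2 = 271803/8 ≈ 33975.375

Turán's theorem: ex(n, K_{r+1}) is achieved by the complete r-partite Turán graph T(n, r) with parts as balanced as possible, and is at most (1 − 1/r) · n^2/2. For r = 4, n = 301: the density bound is (3/4) · 90601/2 = 271803/8 ≈ 33975.375. The integer-valued extremum is e(T(301, 4)) = 33975, which is strictly less than the density bound 271803/8 since 4 ∤ 301 (the parts of T(301, 4) cannot all be equal).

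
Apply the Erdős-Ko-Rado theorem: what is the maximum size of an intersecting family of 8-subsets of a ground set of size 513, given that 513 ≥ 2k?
max |F| = C(512, 7) = 1756185841659392

The Erdős-Ko-Rado theorem states: for n ≥ 2k, an intersecting family of k-subsets of an n-element set has size at most C(n − 1, k − 1), with equality for 'star' families {A ⊆ [n] : |A| = k, i ∈ A} (fix an element i). For n = 513, k = 8: C(512, 7) = 1756185841659392.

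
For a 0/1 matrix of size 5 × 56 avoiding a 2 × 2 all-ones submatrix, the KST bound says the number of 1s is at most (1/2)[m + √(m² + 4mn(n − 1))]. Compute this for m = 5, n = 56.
z(5, 56; 2, 2) ≤ (1/2)[5 + √(5² + 4·5·56·55)] = (1/2)[5 + √61625] = 126.6219

Kővári–Sós–Turán: let r_1, ..., r_5 be the row sums and z = Σ r_i the total number of 1s. Each pair of columns can share at most one row with both entries 1 (else a 2×2 all-ones block appears), so Σ_i C(r_i, 2) ≤ C(56, 2) = 1540. By convexity Σ_i C(r_i, 2) ≥ 5·C(z/5, 2) = z(z − 5)/(2·5), giving z² − 5z − 5·56·55 ≤ 0 and hence z ≤ (1/2)[5 + √(25 + 4·15400)] = (1/2)[5 + √61625] ≈ (1/2)(5 + 248.2438) = 126.6219.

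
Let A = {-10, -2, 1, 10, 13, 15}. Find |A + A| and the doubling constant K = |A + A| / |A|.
K = |A + A| / |A| = 20/6 = 10/3

Enumerate A + A = {a + b : a, b ∈ A}. With |A| = 6, there are |A|^2 = 36 ordered sum pairs; collecting distinct values, A + A = {-20, -12, -9, -4, -1, 0, 2, 3, 5, 8, 11, 13, 14, 16, 20, 23, 25, 26, 28, 30}, so |A + A| = 20. Thus K = 20/6 = 10/3. For comparison, the minimum possible |A + A| over all 6-element sets is 2·6 − 1 = 11 (so min K = 11/6), attained only by arithmetic progressions.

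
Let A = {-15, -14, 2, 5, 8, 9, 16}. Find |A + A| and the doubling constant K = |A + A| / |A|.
K = |A + A| / |A| = 25/7

Enumerate A + A = {a + b : a, b ∈ A}. With |A| = 7, there are |A|^2 = 49 ordered sum pairs; collecting distinct values, A + A = {-30, -29, -28, -13, -12, -10, -9, -7, -6, -5, 1, 2, 4, 7, 10, 11, 13, 14, 16, 17, 18, 21, 24, 25, 32}, so |A + A| = 25. Thus K = 25/7. For comparison, the minimum possible |A + A| over all 7-element sets is 2·7 − 1 = 13 (so min K = 13/7), attained only by arithmetic progressions.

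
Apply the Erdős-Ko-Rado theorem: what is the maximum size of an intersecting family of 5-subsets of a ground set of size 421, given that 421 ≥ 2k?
max |F| = C(420, 4) = 1278098745

Erdős-Ko-Rado (1961): when n ≥ 2k, max |F| = C(n−1, k−1). The bound is attained by the star {A : i ∈ A} for any fixed i ∈ [n]. Here C(421−1, 5−1) = C(420, 4) = 1278098745.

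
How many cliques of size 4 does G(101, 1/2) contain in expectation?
E[# K_4] = C(101, 4) · (1/2)^C(4, 2) = 4082925 / 2^6 = 63795.703125

For each 4-subset S of vertices (there are C(101, 4) = 4082925 such S), let X_S = 1 if S induces a K_4 (all C(4, 2) = 6 edges present). Then P(X_S = 1) = (1/2)^6 = 1/64. By linearity of expectation, E[# K_4] = C(101, 4) · (1/2)^6 = 4082925 / 64 = 63795.703125.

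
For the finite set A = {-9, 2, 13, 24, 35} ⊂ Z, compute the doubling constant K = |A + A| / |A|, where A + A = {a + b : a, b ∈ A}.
K = |A + A| / |A| = 9/5

Enumerate A + A = {a + b : a, b ∈ A}. With |A| = 5, there are |A|^2 = 25 ordered sum pairs; collecting distinct values, A + A = {-18, -7, 4, 15, 26, 37, 48, 59, 70}, so |A + A| = 9. Thus K = 9/5. Here |A + A| = 2|A| − 1 = 9, the minimum possible — so K = 9/5 is minimal, which holds iff A is an arithmetic progression.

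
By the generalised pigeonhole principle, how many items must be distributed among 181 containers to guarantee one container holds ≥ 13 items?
n = (13 − 1)·181 + 1 = 2173

By the generalised pigeonhole principle, to guarantee some box contains ≥ r objects we need more than (r − 1) · k objects total. Threshold: n = (r − 1) · k + 1. With r = 13 and k = 181: n = 12 · 181 + 1 = 2172 + 1 = 2173. For n = 2172 = 12 · 181, we can put exactly 12 objects in every box, avoiding 13 in any single one — so 2173 is tight.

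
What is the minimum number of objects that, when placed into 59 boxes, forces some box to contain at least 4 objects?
n = (4 − 1)·59 + 1 = 178

By the generalised pigeonhole principle, to guarantee some box contains ≥ r objects we need more than (r − 1) · k objects total. Threshold: n = (r − 1) · k + 1. With r = 4 and k = 59: n = 3 · 59 + 1 = 177 + 1 = 178. For n = 177 = 3 · 59, we can put exactly 3 objects in every box, avoiding 4 in any single one — so 178 is tight.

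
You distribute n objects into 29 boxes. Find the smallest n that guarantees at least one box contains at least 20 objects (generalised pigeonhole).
n = (20 − 1)·29 + 1 = 552

By the generalised pigeonhole principle, to guarantee some box contains ≥ r objects we need more than (r − 1) · k objects total. Threshold: n = (r − 1) · k + 1. With r = 20 and k = 29: n = 19 · 29 + 1 = 551 + 1 = 552. For n = 551 = 19 · 29, we can put exactly 19 objects in every box, avoiding 20 in any single one — so 552 is tight.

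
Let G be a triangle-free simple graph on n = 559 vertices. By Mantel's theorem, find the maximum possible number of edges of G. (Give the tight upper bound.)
ex(559, K_3) = ⌊559^2/4⌋ = 78120

Mantel (1907): a triangle-free graph on n vertices has at most ⌊n^2/4⌋ edges, with equality for the complete bipartite graph K_{⌊n/2⌋, ⌈n/2⌉}. For n = 559: ⌊559^2/4⌋ = ⌊312481/4⌋ = 78120. The extremal graph is K_{279, 280}, which has 279·280 = 78120 edges.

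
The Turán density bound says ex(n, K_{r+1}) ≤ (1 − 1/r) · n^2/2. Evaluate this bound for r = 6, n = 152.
Turán density bound = (5/6) · 152^2/2 = 28880/3 ≈ 9626.6667

Turán's theorem: ex(n, K_{r+1}) is achieved by the complete r-partite Turán graph T(n, r) with parts as balanced as possible, and is at most (1 − 1/r) · n^2/2. For r = 6, n = 152: the density bound is (5/6) · 23104/2 = 28880/3 ≈ 9626.6667. The integer-valued extremum is e(T(152, 6)) = 9626, which is strictly less than the density bound 28880/3 since 6 ∤ 152 (the parts of T(152, 6) cannot all be equal).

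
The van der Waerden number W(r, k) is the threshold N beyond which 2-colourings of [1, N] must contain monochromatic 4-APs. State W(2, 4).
W(2, 4) = 35

W(2, 4) = 35. The lower bound W(2, 4) > 34 comes from an explicit good 2-colouring of [1, 34]; the upper bound W(2, 4) ≤ 35 was verified by exhaustive search over 2-colourings of [1, 35].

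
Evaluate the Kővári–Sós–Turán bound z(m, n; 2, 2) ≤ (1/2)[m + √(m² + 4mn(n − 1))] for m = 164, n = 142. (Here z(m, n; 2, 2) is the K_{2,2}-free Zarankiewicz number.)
z(164, 142; 2, 2) ≤ (1/2)[164 + √(164² + 4·164·142·141)] = (1/2)[164 + √13161328] = 1895.9272

Kővári–Sós–Turán: let r_1, ..., r_164 be the row sums and z = Σ r_i the total number of 1s. Each pair of columns can share at most one row with both entries 1 (else a 2×2 all-ones block appears), so Σ_i C(r_i, 2) ≤ C(142, 2) = 10011. By convexity Σ_i C(r_i, 2) ≥ 164·C(z/164, 2) = z(z − 164)/(2·164), giving z² − 164z − 164·142·141 ≤ 0 and hence z ≤ (1/2)[164 + √(26896 + 4·3283608)] = (1/2)[164 + √13161328] ≈ (1/2)(164 + 3627.8545) = 1895.9272.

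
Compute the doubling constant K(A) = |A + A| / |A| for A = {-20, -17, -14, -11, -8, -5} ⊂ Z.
K = |A + A| / |A| = 11/6

Enumerate A + A = {a + b : a, b ∈ A}. With |A| = 6, there are |A|^2 = 36 ordered sum pairs; collecting distinct values, A + A = {-40, -37, -34, -31, -28, -25, -22, -19, -16, -13, -10}, so |A + A| = 11. Thus K = 11/6. Here |A + A| = 2|A| − 1 = 11, the minimum possible — so K = 11/6 is minimal, which holds iff A is an arithmetic progression.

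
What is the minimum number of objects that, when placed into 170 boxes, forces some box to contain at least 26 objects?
n = (26 − 1)·170 + 1 = 4251

By the generalised pigeonhole principle, to guarantee some box contains ≥ r objects we need more than (r − 1) · k objects total. Threshold: n = (r − 1) · k + 1. With r = 26 and k = 170: n = 25 · 170 + 1 = 4250 + 1 = 4251. For n = 4250 = 25 · 170, we can put exactly 25 objects in every box, avoiding 26 in any single one — so 4251 is tight.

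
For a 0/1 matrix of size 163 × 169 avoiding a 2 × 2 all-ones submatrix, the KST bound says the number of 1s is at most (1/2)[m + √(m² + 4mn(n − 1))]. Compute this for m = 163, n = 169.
z(163, 169; 2, 2) ≤ (1/2)[163 + √(163² + 4·163·169·168)] = (1/2)[163 + √18538153] = 2234.2978

Kővári–Sós–Turán: let r_1, ..., r_163 be the row sums and z = Σ r_i the total number of 1s. Each pair of columns can share at most one row with both entries 1 (else a 2×2 all-ones block appears), so Σ_i C(r_i, 2) ≤ C(169, 2) = 14196. By convexity Σ_i C(r_i, 2) ≥ 163·C(z/163, 2) = z(z − 163)/(2·163), giving z² − 163z − 163·169·168 ≤ 0 and hence z ≤ (1/2)[163 + √(26569 + 4·4627896)] = (1/2)[163 + √18538153] ≈ (1/2)(163 + 4305.5955) = 2234.2978.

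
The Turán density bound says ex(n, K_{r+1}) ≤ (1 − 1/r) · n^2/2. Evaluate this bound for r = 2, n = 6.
Turán density bound = (1/2) · 6^2/2 = 9

Turán's theorem: ex(n, K_{r+1}) is achieved by the complete r-partite Turán graph T(n, r) with parts as balanced as possible, and is at most (1 − 1/r) · n^2/2. For r = 2, n = 6: the density bound is (1/2) · 36/2 = 9. Since 2 ∣ 6, the Turán graph T(6, 2) has parts of equal size 3, and its edge count e(T(6, 2)) = 9 attains the density bound exactly.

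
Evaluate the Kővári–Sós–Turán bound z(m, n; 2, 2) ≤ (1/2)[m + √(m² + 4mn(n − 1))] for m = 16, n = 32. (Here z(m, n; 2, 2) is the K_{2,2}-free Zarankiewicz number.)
z(16, 32; 2, 2) ≤ (1/2)[16 + √(16² + 4·16·32·31)] = (1/2)[16 + √63744] = 134.2379

Kővári–Sós–Turán: let r_1, ..., r_16 be the row sums and z = Σ r_i the total number of 1s. Each pair of columns can share at most one row with both entries 1 (else a 2×2 all-ones block appears), so Σ_i C(r_i, 2) ≤ C(32, 2) = 496. By convexity Σ_i C(r_i, 2) ≥ 16·C(z/16, 2) = z(z − 16)/(2·16), giving z² − 16z − 16·32·31 ≤ 0 and hence z ≤ (1/2)[16 + √(256 + 4·15872)] = (1/2)[16 + √63744] ≈ (1/2)(16 + 252.4757) = 134.2379.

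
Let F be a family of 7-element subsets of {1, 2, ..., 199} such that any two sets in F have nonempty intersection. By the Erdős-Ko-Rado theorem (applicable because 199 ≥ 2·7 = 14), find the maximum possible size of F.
max |F| = C(198, 6) = 77526225777

Erdős-Ko-Rado (1961): when n ≥ 2k, max |F| = C(n−1, k−1). The bound is attained by the star {A : i ∈ A} for any fixed i ∈ [n]. Here C(199−1, 7−1) = C(198, 6) = 77526225777.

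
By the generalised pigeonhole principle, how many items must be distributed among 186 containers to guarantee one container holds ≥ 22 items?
n = (22 − 1)·186 + 1 = 3907

By the generalised pigeonhole principle, to guarantee some box contains ≥ r objects we need more than (r − 1) · k objects total. Threshold: n = (r − 1) · k + 1. With r = 22 and k = 186: n = 21 · 186 + 1 = 3906 + 1 = 3907. For n = 3906 = 21 · 186, we can put exactly 21 objects in every box, avoiding 22 in any single one — so 3907 is tight.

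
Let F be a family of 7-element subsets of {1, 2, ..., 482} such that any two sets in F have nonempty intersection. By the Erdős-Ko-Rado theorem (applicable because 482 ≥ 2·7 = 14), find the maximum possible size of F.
max |F| = C(481, 6) = 16670267127696

The Erdős-Ko-Rado theorem states: for n ≥ 2k, an intersecting family of k-subsets of an n-element set has size at most C(n − 1, k − 1), with equality for 'star' families {A ⊆ [n] : |A| = k, i ∈ A} (fix an element i). For n = 482, k = 7: C(481, 6) = 16670267127696.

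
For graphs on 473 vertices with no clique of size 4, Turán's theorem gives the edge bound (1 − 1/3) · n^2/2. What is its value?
Turán density bound = (2/3) · 473^2/2 = 223729/3 ≈ 74576.3333

Turán's theorem: ex(n, K_{r+1}) is achieved by the complete r-partite Turán graph T(n, r) with parts as balanced as possible, and is at most (1 − 1/r) · n^2/2. For r = 3, n = 473: the density bound is (2/3) · 223729/2 = 223729/3 ≈ 74576.3333. The integer-valued extremum is e(T(473, 3)) = 74576, which is strictly less than the density bound 223729/3 since 3 ∤ 473 (the parts of T(473, 3) cannot all be equal).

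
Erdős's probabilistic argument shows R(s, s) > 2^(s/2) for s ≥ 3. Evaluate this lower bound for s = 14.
2^(14/2) = 128; so R(14, 14) > 128

Colour each edge of K_n uniformly at random with red/blue. The expected number of monochromatic K_14 is C(n, 14) · 2 · 2^(−C(14,2)). If C(n, 14) · 2^(1 − C(14,2)) < 1, then with positive probability no monochromatic K_14 exists, so R(14, 14) > n. The standard estimate C(n, 14) ≤ n^14/14! shows this inequality holds whenever n ≤ 2^(14/2) (since 14! · 2^(C(14,2) − 1) > 2^(14^2/2) ≥ n^14). Hence R(14, 14) > 2^(14/2) = 128.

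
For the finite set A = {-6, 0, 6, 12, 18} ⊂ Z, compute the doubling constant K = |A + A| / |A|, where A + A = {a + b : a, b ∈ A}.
K = |A + A| / |A| = 9/5

Enumerate A + A = {a + b : a, b ∈ A}. With |A| = 5, there are |A|^2 = 25 ordered sum pairs; collecting distinct values, A + A = {-12, -6, 0, 6, 12, 18, 24, 30, 36}, so |A + A| = 9. Thus K = 9/5. Here |A + A| = 2|A| − 1 = 9, the minimum possible — so K = 9/5 is minimal, which holds iff A is an arithmetic progression.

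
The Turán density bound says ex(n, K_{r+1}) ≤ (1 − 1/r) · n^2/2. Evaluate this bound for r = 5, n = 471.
Turán density bound = (4/5) · 471^2/2 = 443682/5 ≈ 88736.4

Turán's theorem: ex(n, K_{r+1}) is achieved by the complete r-partite Turán graph T(n, r) with parts as balanced as possible, and is at most (1 − 1/r) · n^2/2. For r = 5, n = 471: the density bound is (4/5) · 221841/2 = 443682/5 ≈ 88736.4. The integer-valued extremum is e(T(471, 5)) = 88736, which is strictly less than the density bound 443682/5 since 5 ∤ 471 (the parts of T(471, 5) cannot all be equal).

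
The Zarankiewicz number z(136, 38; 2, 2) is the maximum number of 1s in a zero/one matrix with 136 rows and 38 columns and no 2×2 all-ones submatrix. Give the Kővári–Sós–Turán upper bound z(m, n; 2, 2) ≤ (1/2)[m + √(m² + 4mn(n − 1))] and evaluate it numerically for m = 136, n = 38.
z(136, 38; 2, 2) ≤ (1/2)[136 + √(136² + 4·136·38·37)] = (1/2)[136 + √783360] = 510.5381

Kővári–Sós–Turán: let r_1, ..., r_136 be the row sums and z = Σ r_i the total number of 1s. Each pair of columns can share at most one row with both entries 1 (else a 2×2 all-ones block appears), so Σ_i C(r_i, 2) ≤ C(38, 2) = 703. By convexity Σ_i C(r_i, 2) ≥ 136·C(z/136, 2) = z(z − 136)/(2·136), giving z² − 136z − 136·38·37 ≤ 0 and hence z ≤ (1/2)[136 + √(18496 + 4·191216)] = (1/2)[136 + √783360] ≈ (1/2)(136 + 885.0763) = 510.5381.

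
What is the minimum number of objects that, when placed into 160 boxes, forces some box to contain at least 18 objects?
n = (18 − 1)·160 + 1 = 2721

By the generalised pigeonhole principle, to guarantee some box contains ≥ r objects we need more than (r − 1) · k objects total. Threshold: n = (r − 1) · k + 1. With r = 18 and k = 160: n = 17 · 160 + 1 = 2720 + 1 = 2721. For n = 2720 = 17 · 160, we can put exactly 17 objects in every box, avoiding 18 in any single one — so 2721 is tight.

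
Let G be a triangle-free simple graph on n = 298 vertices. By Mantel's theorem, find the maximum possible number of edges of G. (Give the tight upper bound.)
ex(298, K_3) = ⌊298^2/4⌋ = 22201

Mantel (1907): a triangle-free graph on n vertices has at most ⌊n^2/4⌋ edges, with equality for the complete bipartite graph K_{⌊n/2⌋, ⌈n/2⌉}. For n = 298: ⌊298^2/4⌋ = ⌊88804/4⌋ = 22201. The extremal graph is K_{149, 149}, which has 149·149 = 22201 edges.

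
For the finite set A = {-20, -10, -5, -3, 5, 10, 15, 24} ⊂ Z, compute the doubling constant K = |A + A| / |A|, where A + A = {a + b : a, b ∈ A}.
K = |A + A| / |A| = 29/8

Enumerate A + A = {a + b : a, b ∈ A}. With |A| = 8, there are |A|^2 = 64 ordered sum pairs; collecting distinct values, A + A = {-40, -30, -25, -23, -20, -15, -13, -10, -8, -6, -5, 0, 2, 4, 5, 7, 10, 12, 14, 15, 19, 20, 21, 25, 29, 30, 34, 39, 48}, so |A + A| = 29. Thus K = 29/8. For comparison, the minimum possible |A + A| over all 8-element sets is 2·8 − 1 = 15 (so min K = 15/8), attained only by arithmetic progressions.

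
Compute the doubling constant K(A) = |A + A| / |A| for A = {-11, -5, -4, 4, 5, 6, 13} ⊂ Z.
K = |A + A| / |A| = 22/7

Enumerate A + A = {a + b : a, b ∈ A}. With |A| = 7, there are |A|^2 = 49 ordered sum pairs; collecting distinct values, A + A = {-22, -16, -15, -10, -9, -8, -7, -6, -5, -1, 0, 1, 2, 8, 9, 10, 11, 12, 17, 18, 19, 26}, so |A + A| = 22. Thus K = 22/7. For comparison, the minimum possible |A + A| over all 7-element sets is 2·7 − 1 = 13 (so min K = 13/7), attained only by arithmetic progressions.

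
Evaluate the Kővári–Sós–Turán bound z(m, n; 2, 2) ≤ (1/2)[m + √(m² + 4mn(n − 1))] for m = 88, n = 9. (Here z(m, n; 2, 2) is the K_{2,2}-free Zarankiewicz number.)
z(88, 9; 2, 2) ≤ (1/2)[88 + √(88² + 4·88·9·8)] = (1/2)[88 + √33088] = 134.9505

Kővári–Sós–Turán: let r_1, ..., r_88 be the row sums and z = Σ r_i the total number of 1s. Each pair of columns can share at most one row with both entries 1 (else a 2×2 all-ones block appears), so Σ_i C(r_i, 2) ≤ C(9, 2) = 36. By convexity Σ_i C(r_i, 2) ≥ 88·C(z/88, 2) = z(z − 88)/(2·88), giving z² − 88z − 88·9·8 ≤ 0 and hence z ≤ (1/2)[88 + √(7744 + 4·6336)] = (1/2)[88 + √33088] ≈ (1/2)(88 + 181.9011) = 134.9505.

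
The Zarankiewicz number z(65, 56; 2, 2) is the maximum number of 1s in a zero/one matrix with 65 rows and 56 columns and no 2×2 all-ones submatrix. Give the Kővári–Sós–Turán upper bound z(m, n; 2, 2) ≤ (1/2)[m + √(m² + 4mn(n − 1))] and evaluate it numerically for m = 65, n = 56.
z(65, 56; 2, 2) ≤ (1/2)[65 + √(65² + 4·65·56·55)] = (1/2)[65 + √805025] = 481.1159

Kővári–Sós–Turán: let r_1, ..., r_65 be the row sums and z = Σ r_i the total number of 1s. Each pair of columns can share at most one row with both entries 1 (else a 2×2 all-ones block appears), so Σ_i C(r_i, 2) ≤ C(56, 2) = 1540. By convexity Σ_i C(r_i, 2) ≥ 65·C(z/65, 2) = z(z − 65)/(2·65), giving z² − 65z − 65·56·55 ≤ 0 and hence z ≤ (1/2)[65 + √(4225 + 4·200200)] = (1/2)[65 + √805025] ≈ (1/2)(65 + 897.2319) = 481.1159.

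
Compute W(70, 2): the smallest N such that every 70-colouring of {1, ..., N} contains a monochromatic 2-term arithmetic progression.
W(70, 2) = 70 + 1 = 71

A 2-term AP is any pair of integers, so a monochromatic 2-AP exists iff some colour is used at least twice. With 70 colours, the colouring i ↦ i on {1, ..., 70} uses each colour once, avoiding any monochromatic pair, so W(70, 2) > 70. For {1, ..., 71}, pigeonhole forces two integers of the same colour, which form a monochromatic 2-AP. Hence W(70, 2) = 71.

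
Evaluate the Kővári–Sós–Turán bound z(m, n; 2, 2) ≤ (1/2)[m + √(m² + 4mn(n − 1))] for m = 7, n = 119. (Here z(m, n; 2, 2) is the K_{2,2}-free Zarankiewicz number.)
z(7, 119; 2, 2) ≤ (1/2)[7 + √(7² + 4·7·119·118)] = (1/2)[7 + √393225] = 317.0383

Kővári–Sós–Turán: let r_1, ..., r_7 be the row sums and z = Σ r_i the total number of 1s. Each pair of columns can share at most one row with both entries 1 (else a 2×2 all-ones block appears), so Σ_i C(r_i, 2) ≤ C(119, 2) = 7021. By convexity Σ_i C(r_i, 2) ≥ 7·C(z/7, 2) = z(z − 7)/(2·7), giving z² − 7z − 7·119·118 ≤ 0 and hence z ≤ (1/2)[7 + √(49 + 4·98294)] = (1/2)[7 + √393225] ≈ (1/2)(7 + 627.0766) = 317.0383.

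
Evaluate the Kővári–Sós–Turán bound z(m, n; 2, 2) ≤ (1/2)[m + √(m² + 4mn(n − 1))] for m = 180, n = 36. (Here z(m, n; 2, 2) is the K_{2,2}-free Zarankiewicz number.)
z(180, 36; 2, 2) ≤ (1/2)[180 + √(180² + 4·180·36·35)] = (1/2)[180 + √939600] = 574.6648

Kővári–Sós–Turán: let r_1, ..., r_180 be the row sums and z = Σ r_i the total number of 1s. Each pair of columns can share at most one row with both entries 1 (else a 2×2 all-ones block appears), so Σ_i C(r_i, 2) ≤ C(36, 2) = 630. By convexity Σ_i C(r_i, 2) ≥ 180·C(z/180, 2) = z(z − 180)/(2·180), giving z² − 180z − 180·36·35 ≤ 0 and hence z ≤ (1/2)[180 + √(32400 + 4·226800)] = (1/2)[180 + √939600] ≈ (1/2)(180 + 969.3297) = 574.6648.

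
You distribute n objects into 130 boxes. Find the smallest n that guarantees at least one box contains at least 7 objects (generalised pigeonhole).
n = (7 − 1)·130 + 1 = 781

By the generalised pigeonhole principle, to guarantee some box contains ≥ r objects we need more than (r − 1) · k objects total. Threshold: n = (r − 1) · k + 1. With r = 7 and k = 130: n = 6 · 130 + 1 = 780 + 1 = 781. For n = 780 = 6 · 130, we can put exactly 6 objects in every box, avoiding 7 in any single one — so 781 is tight.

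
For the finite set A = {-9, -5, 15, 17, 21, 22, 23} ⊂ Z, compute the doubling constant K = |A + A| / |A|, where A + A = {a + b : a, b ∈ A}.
K = |A + A| / |A| = 25/7

Enumerate A + A = {a + b : a, b ∈ A}. With |A| = 7, there are |A|^2 = 49 ordered sum pairs; collecting distinct values, A + A = {-18, -14, -10, 6, 8, 10, 12, 13, 14, 16, 17, 18, 30, 32, 34, 36, 37, 38, 39, 40, 42, 43, 44, 45, 46}, so |A + A| = 25. Thus K = 25/7. For comparison, the minimum possible |A + A| over all 7-element sets is 2·7 − 1 = 13 (so min K = 13/7), attained only by arithmetic progressions.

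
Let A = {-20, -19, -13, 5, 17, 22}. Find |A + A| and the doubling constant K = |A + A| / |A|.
K = |A + A| / |A| = 21/6 = 7/2

Enumerate A + A = {a + b : a, b ∈ A}. With |A| = 6, there are |A|^2 = 36 ordered sum pairs; collecting distinct values, A + A = {-40, -39, -38, -33, -32, -26, -15, -14, -8, -3, -2, 2, 3, 4, 9, 10, 22, 27, 34, 39, 44}, so |A + A| = 21. Thus K = 21/6 = 7/2. For comparison, the minimum possible |A + A| over all 6-element sets is 2·6 − 1 = 11 (so min K = 11/6), attained only by arithmetic progressions.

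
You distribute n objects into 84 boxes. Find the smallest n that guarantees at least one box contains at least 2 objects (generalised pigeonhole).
n = (2 − 1)·84 + 1 = 85

By the generalised pigeonhole principle, to guarantee some box contains ≥ r objects we need more than (r − 1) · k objects total. Threshold: n = (r − 1) · k + 1. With r = 2 and k = 84: n = 1 · 84 + 1 = 84 + 1 = 85. For n = 84 = 1 · 84, we can put exactly 1 objects in every box, avoiding 2 in any single one — so 85 is tight.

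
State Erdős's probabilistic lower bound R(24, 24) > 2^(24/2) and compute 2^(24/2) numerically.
2^(24/2) = 4096; so R(24, 24) > 4096

Colour each edge of K_n uniformly at random with red/blue. The expected number of monochromatic K_24 is C(n, 24) · 2 · 2^(−C(24,2)). If C(n, 24) · 2^(1 − C(24,2)) < 1, then with positive probability no monochromatic K_24 exists, so R(24, 24) > n. The standard estimate C(n, 24) ≤ n^24/24! shows this inequality holds whenever n ≤ 2^(24/2) (since 24! · 2^(C(24,2) − 1) > 2^(24^2/2) ≥ n^24). Hence R(24, 24) > 2^(24/2) = 4096.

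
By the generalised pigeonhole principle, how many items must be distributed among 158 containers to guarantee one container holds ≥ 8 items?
n = (8 − 1)·158 + 1 = 1107

By the generalised pigeonhole principle, to guarantee some box contains ≥ r objects we need more than (r − 1) · k objects total. Threshold: n = (r − 1) · k + 1. With r = 8 and k = 158: n = 7 · 158 + 1 = 1106 + 1 = 1107. For n = 1106 = 7 · 158, we can put exactly 7 objects in every box, avoiding 8 in any single one — so 1107 is tight.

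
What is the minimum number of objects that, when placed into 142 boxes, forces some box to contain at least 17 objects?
n = (17 − 1)·142 + 1 = 2273

By the generalised pigeonhole principle, to guarantee some box contains ≥ r objects we need more than (r − 1) · k objects total. Threshold: n = (r − 1) · k + 1. With r = 17 and k = 142: n = 16 · 142 + 1 = 2272 + 1 = 2273. For n = 2272 = 16 · 142, we can put exactly 16 objects in every box, avoiding 17 in any single one — so 2273 is tight.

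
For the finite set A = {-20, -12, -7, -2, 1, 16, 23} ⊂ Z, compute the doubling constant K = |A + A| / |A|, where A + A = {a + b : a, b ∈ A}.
K = |A + A| / |A| = 25/7

Enumerate A + A = {a + b : a, b ∈ A}. With |A| = 7, there are |A|^2 = 49 ordered sum pairs; collecting distinct values, A + A = {-40, -32, -27, -24, -22, -19, -14, -11, -9, -6, -4, -1, 2, 3, 4, 9, 11, 14, 16, 17, 21, 24, 32, 39, 46}, so |A + A| = 25. Thus K = 25/7. For comparison, the minimum possible |A + A| over all 7-element sets is 2·7 − 1 = 13 (so min K = 13/7), attained only by arithmetic progressions.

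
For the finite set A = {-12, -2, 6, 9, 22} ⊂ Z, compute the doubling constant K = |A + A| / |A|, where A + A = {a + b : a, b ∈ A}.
K = |A + A| / |A| = 15/5 = 3

Enumerate A + A = {a + b : a, b ∈ A}. With |A| = 5, there are |A|^2 = 25 ordered sum pairs; collecting distinct values, A + A = {-24, -14, -6, -4, -3, 4, 7, 10, 12, 15, 18, 20, 28, 31, 44}, so |A + A| = 15. Thus K = 15/5 = 3. For comparison, the minimum possible |A + A| over all 5-element sets is 2·5 − 1 = 9 (so min K = 9/5), attained only by arithmetic progressions.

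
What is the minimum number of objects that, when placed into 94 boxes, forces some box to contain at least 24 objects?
n = (24 − 1)·94 + 1 = 2163

By the generalised pigeonhole principle, to guarantee some box contains ≥ r objects we need more than (r − 1) · k objects total. Threshold: n = (r − 1) · k + 1. With r = 24 and k = 94: n = 23 · 94 + 1 = 2162 + 1 = 2163. For n = 2162 = 23 · 94, we can put exactly 23 objects in every box, avoiding 24 in any single one — so 2163 is tight.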